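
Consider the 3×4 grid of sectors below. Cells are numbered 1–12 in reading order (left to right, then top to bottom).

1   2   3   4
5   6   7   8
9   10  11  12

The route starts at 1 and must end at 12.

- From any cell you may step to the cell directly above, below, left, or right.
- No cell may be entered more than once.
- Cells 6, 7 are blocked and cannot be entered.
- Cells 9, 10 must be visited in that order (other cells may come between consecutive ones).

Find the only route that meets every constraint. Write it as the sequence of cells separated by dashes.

The waypoints must appear in the order 9, 10, with no cell reused.
Route from 1: down 2 to 9, right 3 to 12 — 5 moves in all.
Check: order respected (9 at step 2, 10 at step 3).

1 - 5 - 9 - 10 - 11 - 12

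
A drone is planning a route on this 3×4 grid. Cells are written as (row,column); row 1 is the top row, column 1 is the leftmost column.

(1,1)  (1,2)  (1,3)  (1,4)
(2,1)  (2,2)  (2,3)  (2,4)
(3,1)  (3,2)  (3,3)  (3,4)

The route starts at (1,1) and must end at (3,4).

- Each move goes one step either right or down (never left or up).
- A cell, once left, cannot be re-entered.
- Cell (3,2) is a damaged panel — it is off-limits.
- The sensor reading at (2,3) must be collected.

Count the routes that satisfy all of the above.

6

A right/down-only route from (1,1) to (3,4) makes exactly 2 down-moves and 3 right-moves in some order.
With no other constraints that would be C(5,2) = 10 routes.
Split at (2,3) and multiply the segment counts (each segment already excludes blocked cells): (1,1)→(2,3): 3; (2,3)→(3,4): 2; product = 6.
That gives 6 routes.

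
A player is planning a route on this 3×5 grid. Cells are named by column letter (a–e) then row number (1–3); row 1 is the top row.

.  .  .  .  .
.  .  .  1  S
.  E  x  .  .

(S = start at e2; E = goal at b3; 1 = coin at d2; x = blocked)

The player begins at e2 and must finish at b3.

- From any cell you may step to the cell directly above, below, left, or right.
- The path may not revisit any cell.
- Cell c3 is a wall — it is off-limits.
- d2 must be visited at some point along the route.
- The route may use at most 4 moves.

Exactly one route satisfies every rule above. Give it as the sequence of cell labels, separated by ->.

The budget equals the shortest possible length, so every move has to be on a shortest route through the required cells.
Route from e2: 3× left (reaching b2), down to b3 — 4 moves in all.
Check: all required cells visited; 4 ≤ 4 moves.

e2 -> d2 -> c2 -> b2 -> b3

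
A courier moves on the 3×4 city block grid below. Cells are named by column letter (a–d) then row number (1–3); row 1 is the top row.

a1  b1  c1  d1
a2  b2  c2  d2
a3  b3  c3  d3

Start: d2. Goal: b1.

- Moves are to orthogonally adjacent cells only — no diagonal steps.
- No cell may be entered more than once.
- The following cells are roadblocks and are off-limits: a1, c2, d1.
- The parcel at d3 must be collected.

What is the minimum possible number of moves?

5

Any route passes through d3 somewhere between d2 and b1. Summing Manhattan distances along the two legs (d2 → d3 → b1) gives a lower bound of 1 + 4 = 5 moves.
A route of 5 moves achieves this: d2 → d3 → c3 → b3 → b2 → b1.
Since 5 matches the lower bound, it is optimal.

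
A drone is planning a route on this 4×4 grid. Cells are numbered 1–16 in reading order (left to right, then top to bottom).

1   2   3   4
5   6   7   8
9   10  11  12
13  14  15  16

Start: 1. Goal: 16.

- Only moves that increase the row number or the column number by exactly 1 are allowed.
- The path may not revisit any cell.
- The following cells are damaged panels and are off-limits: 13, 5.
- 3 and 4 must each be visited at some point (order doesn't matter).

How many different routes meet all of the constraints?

1

A right/down-only route from 1 to 16 makes exactly 3 down-moves and 3 right-moves in some order.
With no other constraints that would be C(6,3) = 20 routes.
A monotone route can only reach the required cells in the order 3, 4, so split there and multiply the segment counts (each segment already excludes blocked cells): 1→3: 1; 3→4: 1; 4→16: 1; product = 1.
That gives 1 route.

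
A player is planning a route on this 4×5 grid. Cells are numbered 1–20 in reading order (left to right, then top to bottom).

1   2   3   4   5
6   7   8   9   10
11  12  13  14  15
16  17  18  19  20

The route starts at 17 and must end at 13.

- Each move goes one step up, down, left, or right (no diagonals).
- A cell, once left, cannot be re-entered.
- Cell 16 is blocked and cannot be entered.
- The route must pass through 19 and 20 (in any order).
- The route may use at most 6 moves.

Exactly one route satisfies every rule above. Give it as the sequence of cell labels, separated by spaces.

Any route must reach 19 and 20 and still end at 13 within 6 moves, so the order of the required stops is forced.
Route from 17: 3× right (reaching 20), up to 15, 2× left (reaching 13) — 6 moves in all.
Check: all required cells visited; 6 ≤ 6 moves.

17 18 19 20 15 14 13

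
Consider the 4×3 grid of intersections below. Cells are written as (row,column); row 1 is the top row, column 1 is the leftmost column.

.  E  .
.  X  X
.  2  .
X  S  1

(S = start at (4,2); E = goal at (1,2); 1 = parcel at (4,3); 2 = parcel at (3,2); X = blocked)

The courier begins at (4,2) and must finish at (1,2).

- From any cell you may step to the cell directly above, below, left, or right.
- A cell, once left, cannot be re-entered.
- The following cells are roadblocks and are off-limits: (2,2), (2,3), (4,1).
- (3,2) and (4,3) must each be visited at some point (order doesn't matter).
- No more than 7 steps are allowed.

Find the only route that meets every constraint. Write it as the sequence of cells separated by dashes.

The 7-move cap with required stops at (3,2), (4,3) leaves no slack for detours.
Route from (4,2): right 1 to (4,3), up 1 to (3,3), left 2 to (3,1), up 2 to (1,1), right 1 to (1,2) — 7 moves in all.
Check: all required cells visited; 7 ≤ 7 moves.

(4,2) - (4,3) - (3,3) - (3,2) - (3,1) - (2,1) - (1,1) - (1,2)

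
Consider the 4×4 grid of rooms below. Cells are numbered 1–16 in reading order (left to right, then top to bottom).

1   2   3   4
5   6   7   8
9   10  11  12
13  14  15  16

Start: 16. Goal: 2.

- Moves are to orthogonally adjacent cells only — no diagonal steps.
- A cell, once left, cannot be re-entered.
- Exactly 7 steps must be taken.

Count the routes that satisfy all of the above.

Need simple routes of exactly 7 moves from 16 to 2 (Manhattan distance 5, so 1 moves are spent on a detour and 1 undoing it).
Branch systematically from the start, pruning whenever the remaining move budget drops below the Manhattan distance to 2 or differs from it in parity. Grouping the completions by first move — via 12: 10; via 15: 18 — and summing: 10 + 18 = 28.
That gives 28 routes.

28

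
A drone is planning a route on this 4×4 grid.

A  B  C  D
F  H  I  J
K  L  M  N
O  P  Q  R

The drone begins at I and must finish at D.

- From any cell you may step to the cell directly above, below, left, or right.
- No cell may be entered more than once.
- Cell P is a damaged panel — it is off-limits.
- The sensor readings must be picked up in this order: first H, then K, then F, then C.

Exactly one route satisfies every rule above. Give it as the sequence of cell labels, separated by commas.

I, H, L, K, F, A, B, C, D

The waypoints must appear in the order H, K, F, C, with no cell reused.
Route from I: left to H, down to L, left to K, 2× up (reaching A), 3× right (reaching D) — 8 moves in all.
Check: order respected (H at step 1, K at step 3, F at step 4, C at step 7).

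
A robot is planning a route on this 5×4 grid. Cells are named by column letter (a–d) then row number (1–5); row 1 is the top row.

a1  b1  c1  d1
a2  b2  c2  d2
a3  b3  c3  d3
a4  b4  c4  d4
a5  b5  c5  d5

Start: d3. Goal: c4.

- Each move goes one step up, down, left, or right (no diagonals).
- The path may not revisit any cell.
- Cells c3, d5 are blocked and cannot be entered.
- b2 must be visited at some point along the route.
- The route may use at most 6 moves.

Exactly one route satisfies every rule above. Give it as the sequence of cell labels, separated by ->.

The 6-move cap with required stops at b2 leaves no slack for detours.
Route from d3: up 1 to d2, left 2 to b2, down 2 to b4, right 1 to c4 — 6 moves in all.
Check: all required cells visited; 6 ≤ 6 moves.

d3 -> d2 -> c2 -> b2 -> b3 -> b4 -> c4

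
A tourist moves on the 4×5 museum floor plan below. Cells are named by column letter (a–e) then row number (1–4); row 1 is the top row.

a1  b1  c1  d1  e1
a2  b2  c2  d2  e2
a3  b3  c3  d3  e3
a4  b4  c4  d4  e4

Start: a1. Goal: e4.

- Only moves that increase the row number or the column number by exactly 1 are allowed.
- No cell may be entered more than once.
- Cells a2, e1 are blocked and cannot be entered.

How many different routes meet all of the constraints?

19

A right/down-only route from a1 to e4 makes exactly 3 down-moves and 4 right-moves in some order.
With no other constraints that would be C(7,3) = 35 routes.
Subtract routes through each blocked cell (inclusion–exclusion for overlaps): − through e1: 1 − through a2: 15 → 19.
That gives 19 routes.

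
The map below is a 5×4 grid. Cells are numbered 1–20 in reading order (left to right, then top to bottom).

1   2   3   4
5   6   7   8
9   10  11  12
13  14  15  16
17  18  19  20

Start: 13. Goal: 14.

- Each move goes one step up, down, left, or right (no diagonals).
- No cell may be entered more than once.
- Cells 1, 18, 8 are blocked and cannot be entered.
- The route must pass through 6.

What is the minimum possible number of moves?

Any route passes through 6 somewhere between 13 and 14. Summing Manhattan distances along the two legs (13 → 6 → 14) gives a lower bound of 3 + 2 = 5 moves.
A route of 5 moves achieves this: 13 → 9 → 5 → 6 → 10 → 14.
Since 5 matches the lower bound, it is optimal.

5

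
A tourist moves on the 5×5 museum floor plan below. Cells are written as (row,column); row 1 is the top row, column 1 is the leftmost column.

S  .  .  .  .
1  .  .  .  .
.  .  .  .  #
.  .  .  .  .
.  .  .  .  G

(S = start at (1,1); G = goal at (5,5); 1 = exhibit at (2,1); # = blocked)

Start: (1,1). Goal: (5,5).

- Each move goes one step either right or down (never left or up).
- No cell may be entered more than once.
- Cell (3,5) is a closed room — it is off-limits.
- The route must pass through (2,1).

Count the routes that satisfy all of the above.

30

A right/down-only route from (1,1) to (5,5) makes exactly 4 down-moves and 4 right-moves in some order.
With no other constraints that would be C(8,4) = 70 routes.
Split at (2,1) and multiply the segment counts (each segment already excludes blocked cells): (1,1)→(2,1): 1; (2,1)→(5,5): 30; product = 30.
That gives 30 routes.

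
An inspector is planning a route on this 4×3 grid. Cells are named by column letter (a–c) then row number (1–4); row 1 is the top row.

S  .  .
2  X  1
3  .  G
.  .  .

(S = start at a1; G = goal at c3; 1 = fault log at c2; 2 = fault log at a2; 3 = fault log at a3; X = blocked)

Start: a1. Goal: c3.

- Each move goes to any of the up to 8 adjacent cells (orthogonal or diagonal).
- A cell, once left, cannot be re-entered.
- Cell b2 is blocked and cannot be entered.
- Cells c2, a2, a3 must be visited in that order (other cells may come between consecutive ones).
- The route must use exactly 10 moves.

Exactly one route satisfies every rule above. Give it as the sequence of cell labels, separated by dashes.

The waypoints must appear in the order c2, a2, a3, with no cell reused.
Route from a1: 2× right (reaching c1), down to c2, down-left to b3, up-left to a2, 2× down (reaching a4), 2× right (reaching c4), up to c3 — 10 moves in all.
Check: order respected (1 at step 3, 2 at step 5, 3 at step 6); 10 moves as required.

a1 - b1 - c1 - c2 - b3 - a2 - a3 - a4 - b4 - c4 - c3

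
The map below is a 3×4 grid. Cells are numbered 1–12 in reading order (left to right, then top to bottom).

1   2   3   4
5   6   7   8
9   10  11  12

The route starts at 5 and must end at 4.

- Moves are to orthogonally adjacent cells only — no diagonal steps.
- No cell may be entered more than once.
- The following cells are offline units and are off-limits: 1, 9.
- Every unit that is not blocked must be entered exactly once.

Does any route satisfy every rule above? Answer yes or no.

Colour the cells like a checkerboard: each orthogonal step flips colour, so a Hamiltonian route alternates colours. Here there are 4 cells of one colour and 6 of the other, with start on the same colour as the goal — the counts and endpoints can't be arranged into an alternating sequence of length 10, so no Hamiltonian route exists.

no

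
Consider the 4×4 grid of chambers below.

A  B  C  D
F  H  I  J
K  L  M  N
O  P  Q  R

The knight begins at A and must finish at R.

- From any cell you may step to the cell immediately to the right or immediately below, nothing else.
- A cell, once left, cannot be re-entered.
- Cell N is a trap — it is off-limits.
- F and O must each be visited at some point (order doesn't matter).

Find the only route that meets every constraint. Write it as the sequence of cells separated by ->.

Moves only go right or down, so the column and row indices never decrease.
Route from A: down 3 to O, right 3 to R — 6 moves in all.
Check: all required cells visited.

A -> F -> K -> O -> P -> Q -> R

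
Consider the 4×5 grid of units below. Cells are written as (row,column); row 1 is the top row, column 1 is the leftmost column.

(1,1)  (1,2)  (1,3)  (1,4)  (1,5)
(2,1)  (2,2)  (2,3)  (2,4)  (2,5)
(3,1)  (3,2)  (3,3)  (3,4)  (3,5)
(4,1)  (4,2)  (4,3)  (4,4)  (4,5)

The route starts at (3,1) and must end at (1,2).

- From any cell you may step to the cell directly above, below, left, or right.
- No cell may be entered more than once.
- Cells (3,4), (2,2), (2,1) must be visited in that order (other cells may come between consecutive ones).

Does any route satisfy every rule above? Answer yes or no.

yes

One route that works: (3,1) → (3,2) → (3,3) → (3,4) → (2,4) → (2,3) → (2,2) → (2,1) → (1,1) → (1,2).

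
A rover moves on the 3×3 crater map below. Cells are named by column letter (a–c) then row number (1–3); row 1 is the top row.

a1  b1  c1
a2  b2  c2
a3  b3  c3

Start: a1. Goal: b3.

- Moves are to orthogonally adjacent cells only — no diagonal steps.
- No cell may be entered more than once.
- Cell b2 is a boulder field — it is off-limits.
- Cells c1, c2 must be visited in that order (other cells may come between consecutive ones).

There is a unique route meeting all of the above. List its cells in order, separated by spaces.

The waypoints must appear in the order c1, c2, with no cell reused.
Route from a1: 2× right (reaching c1), 2× down (reaching c3), left to b3 — 5 moves in all.
Check: order respected (c1 at step 2, c2 at step 3).

a1 b1 c1 c2 c3 b3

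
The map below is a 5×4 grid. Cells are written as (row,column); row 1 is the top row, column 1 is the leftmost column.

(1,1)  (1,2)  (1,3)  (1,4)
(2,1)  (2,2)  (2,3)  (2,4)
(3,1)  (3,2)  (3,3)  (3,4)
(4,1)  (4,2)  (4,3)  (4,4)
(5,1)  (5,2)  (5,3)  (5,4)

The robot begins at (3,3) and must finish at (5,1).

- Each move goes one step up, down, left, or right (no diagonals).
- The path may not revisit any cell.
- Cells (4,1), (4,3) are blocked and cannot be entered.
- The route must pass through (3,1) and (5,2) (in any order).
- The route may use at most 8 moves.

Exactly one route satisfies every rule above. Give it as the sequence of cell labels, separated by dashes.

The 8-move cap with required stops at (3,1), (5,2) leaves no slack for detours.
Route from (3,3): up 1 to (2,3), left 2 to (2,1), down 1 to (3,1), right 1 to (3,2), down 2 to (5,2), left 1 to (5,1) — 8 moves in all.
Check: all required cells visited; 8 ≤ 8 moves.

(3,3) - (2,3) - (2,2) - (2,1) - (3,1) - (3,2) - (4,2) - (5,2) - (5,1)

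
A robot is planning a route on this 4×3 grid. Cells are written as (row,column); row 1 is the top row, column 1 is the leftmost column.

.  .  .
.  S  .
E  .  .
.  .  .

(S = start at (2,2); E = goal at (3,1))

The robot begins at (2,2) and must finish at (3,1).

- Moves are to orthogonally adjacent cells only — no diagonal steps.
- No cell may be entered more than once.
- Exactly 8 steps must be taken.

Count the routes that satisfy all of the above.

Need simple routes of exactly 8 moves from (2,2) to (3,1) (Manhattan distance 2, so 3 moves are spent on a detour and 3 undoing it).
Enumerating: (2,2) (1,2) (1,3) (2,3) (3,3) (4,3) (4,2) (3,2) (3,1) | (2,2) (1,2) (1,3) (2,3) (3,3) (4,3) (4,2) (4,1) (3,1) | (2,2) (1,2) (1,3) (2,3) (3,3) (3,2) (4,2) (4,1) (3,1) | (2,2) (3,2) (3,3) (2,3) (1,3) (1,2) (1,1) (2,1) (3,1) | (2,2) (2,1) (1,1) (1,2) (1,3) (2,3) (3,3) (3,2) (3,1).
That gives 5 routes.

5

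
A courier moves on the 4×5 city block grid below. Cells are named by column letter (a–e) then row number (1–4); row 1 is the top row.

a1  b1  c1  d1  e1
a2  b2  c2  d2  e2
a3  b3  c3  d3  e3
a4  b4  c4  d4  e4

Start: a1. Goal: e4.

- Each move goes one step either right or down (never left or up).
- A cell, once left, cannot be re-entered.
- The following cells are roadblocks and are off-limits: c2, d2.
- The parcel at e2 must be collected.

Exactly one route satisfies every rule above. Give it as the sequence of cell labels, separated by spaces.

Moves only go right or down, so the column and row indices never decrease.
Route from a1: 4× right (reaching e1), 3× down (reaching e4) — 7 moves in all.
Check: all required cells visited.

a1 b1 c1 d1 e1 e2 e3 e4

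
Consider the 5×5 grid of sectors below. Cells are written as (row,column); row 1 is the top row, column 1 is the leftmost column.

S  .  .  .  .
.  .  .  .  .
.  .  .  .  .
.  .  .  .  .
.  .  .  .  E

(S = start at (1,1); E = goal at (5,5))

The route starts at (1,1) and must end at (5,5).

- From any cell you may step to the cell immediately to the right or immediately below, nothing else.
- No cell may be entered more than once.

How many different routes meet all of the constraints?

A right/down-only route from (1,1) to (5,5) makes exactly 4 down-moves and 4 right-moves in some order.
With no other constraints that would be C(8,4) = 70 routes.
That gives 70 routes.

70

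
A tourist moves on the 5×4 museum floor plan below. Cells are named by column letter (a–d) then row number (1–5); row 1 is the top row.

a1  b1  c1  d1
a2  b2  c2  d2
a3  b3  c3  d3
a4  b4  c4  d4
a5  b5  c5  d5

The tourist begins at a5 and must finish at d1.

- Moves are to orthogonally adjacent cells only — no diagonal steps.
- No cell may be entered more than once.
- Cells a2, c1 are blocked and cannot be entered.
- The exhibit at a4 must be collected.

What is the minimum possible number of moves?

7

Any route passes through a4 somewhere between a5 and d1. Summing Manhattan distances along the two legs (a5 → a4 → d1) gives a lower bound of 1 + 6 = 7 moves.
A route of 7 moves achieves this: a5 → a4 → a3 → b3 → b2 → c2 → d2 → d1.
Since 7 matches the lower bound, it is optimal.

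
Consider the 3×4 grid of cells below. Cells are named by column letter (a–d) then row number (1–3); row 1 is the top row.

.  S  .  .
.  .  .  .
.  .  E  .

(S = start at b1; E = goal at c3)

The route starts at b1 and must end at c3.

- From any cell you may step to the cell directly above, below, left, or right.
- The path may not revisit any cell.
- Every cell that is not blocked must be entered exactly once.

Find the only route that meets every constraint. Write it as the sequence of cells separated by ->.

Need to visit all 12 open cells exactly once, starting at b1 and ending at c3.
Cell a3 has only two open neighbours (a2 and b3), so the path must pass straight through it: one of those is the cell it's entered from and the other is where it exits.
Route from b1: left to a1, 2× down (reaching a3), right to b3, up to b2, right to c2, up to c1, right to d1, 2× down (reaching d3), left to c3 — 11 moves in all.
Check: all 12 open cells covered.

b1 -> a1 -> a2 -> a3 -> b3 -> b2 -> c2 -> c1 -> d1 -> d2 -> d3 -> c3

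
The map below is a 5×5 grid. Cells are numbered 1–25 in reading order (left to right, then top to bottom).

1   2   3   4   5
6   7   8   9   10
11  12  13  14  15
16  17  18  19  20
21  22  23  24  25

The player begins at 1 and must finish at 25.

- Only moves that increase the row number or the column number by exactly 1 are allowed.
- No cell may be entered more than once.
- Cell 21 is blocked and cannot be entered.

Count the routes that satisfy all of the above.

A right/down-only route from 1 to 25 makes exactly 4 down-moves and 4 right-moves in some order.
With no other constraints that would be C(8,4) = 70 routes.
Subtract routes through each blocked cell (inclusion–exclusion for overlaps): − through 21: 1 → 69.
That gives 69 routes.

69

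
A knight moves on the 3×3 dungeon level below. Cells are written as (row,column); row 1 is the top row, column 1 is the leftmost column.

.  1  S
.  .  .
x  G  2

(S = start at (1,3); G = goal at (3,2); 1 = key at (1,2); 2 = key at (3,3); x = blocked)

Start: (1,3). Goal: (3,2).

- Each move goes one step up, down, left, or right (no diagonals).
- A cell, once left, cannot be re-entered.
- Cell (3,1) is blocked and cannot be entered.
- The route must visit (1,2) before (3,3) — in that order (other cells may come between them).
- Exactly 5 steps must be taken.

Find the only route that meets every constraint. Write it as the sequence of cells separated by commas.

(1,3), (1,2), (2,2), (2,3), (3,3), (3,2)

The waypoints must appear in the order (1,2), (3,3), with no cell reused.
Route from (1,3): left to (1,2), down to (2,2), right to (2,3), down to (3,3), left to (3,2) — 5 moves in all.
Check: order respected (1 at step 1, 2 at step 4); 5 moves as required.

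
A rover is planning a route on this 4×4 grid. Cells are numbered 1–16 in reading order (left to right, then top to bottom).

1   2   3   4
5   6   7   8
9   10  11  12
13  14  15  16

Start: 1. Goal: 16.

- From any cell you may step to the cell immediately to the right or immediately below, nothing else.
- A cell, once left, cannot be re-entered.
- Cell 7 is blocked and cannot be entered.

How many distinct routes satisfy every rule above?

A right/down-only route from 1 to 16 makes exactly 3 down-moves and 3 right-moves in some order.
With no other constraints that would be C(6,3) = 20 routes.
Subtract routes through each blocked cell (inclusion–exclusion for overlaps): − through 7: 9 → 11.
That gives 11 routes.

11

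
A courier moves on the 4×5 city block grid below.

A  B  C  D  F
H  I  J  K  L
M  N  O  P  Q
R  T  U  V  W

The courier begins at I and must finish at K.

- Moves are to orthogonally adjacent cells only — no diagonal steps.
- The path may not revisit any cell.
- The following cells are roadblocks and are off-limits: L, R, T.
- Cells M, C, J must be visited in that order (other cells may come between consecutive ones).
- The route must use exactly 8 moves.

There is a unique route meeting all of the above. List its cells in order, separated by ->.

I -> N -> M -> H -> A -> B -> C -> J -> K

The waypoints must appear in the order M, C, J, with no cell reused.
Route from I: down 1 to N, left 1 to M, up 2 to A, right 2 to C, down 1 to J, right 1 to K — 8 moves in all.
Check: order respected (M at step 2, C at step 6, J at step 7); 8 moves as required.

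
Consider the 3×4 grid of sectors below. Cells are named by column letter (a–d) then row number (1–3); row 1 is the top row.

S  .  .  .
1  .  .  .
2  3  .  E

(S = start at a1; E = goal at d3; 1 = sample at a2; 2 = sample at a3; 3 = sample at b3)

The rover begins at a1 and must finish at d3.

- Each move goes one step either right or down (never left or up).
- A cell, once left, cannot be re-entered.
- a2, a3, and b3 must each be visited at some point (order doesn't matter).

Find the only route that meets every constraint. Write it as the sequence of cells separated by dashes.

a1 - a2 - a3 - b3 - c3 - d3

Moves only go right or down, so the column and row indices never decrease.
Route from a1: 2× down (reaching a3), 3× right (reaching d3) — 5 moves in all.
Check: all required cells visited.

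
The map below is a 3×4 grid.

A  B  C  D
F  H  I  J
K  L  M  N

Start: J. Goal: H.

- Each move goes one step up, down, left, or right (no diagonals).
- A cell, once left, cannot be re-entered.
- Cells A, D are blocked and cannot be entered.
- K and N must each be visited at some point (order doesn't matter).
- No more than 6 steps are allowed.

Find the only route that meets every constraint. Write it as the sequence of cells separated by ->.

J -> N -> M -> L -> K -> F -> H

The 6-move cap with required stops at K, N leaves no slack for detours.
Route from J: down 1 to N, left 3 to K, up 1 to F, right 1 to H — 6 moves in all.
Check: all required cells visited; 6 ≤ 6 moves.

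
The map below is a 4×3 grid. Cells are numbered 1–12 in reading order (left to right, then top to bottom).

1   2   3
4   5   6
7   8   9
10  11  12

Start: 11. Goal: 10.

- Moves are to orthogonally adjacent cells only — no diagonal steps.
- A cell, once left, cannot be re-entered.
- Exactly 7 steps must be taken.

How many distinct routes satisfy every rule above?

5

Need simple routes of exactly 7 moves from 11 to 10 (Manhattan distance 1, so 3 moves are spent on a detour and 3 undoing it).
Enumerating: 11 8 5 2 1 4 7 10 | 11 8 9 6 5 4 7 10 | 11 12 9 6 5 8 7 10 | 11 12 9 6 5 4 7 10 | 11 12 9 8 5 4 7 10.
That gives 5 routes.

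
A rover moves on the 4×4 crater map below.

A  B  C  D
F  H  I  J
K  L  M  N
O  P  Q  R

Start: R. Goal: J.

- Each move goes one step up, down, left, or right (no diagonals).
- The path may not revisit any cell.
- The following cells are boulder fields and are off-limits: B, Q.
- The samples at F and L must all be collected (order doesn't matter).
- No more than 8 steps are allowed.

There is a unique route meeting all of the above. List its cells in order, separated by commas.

The 8-move cap with required stops at F, L leaves no slack for detours.
Route from R: up to N, 3× left (reaching K), up to F, 3× right (reaching J) — 8 moves in all.
Check: all required cells visited; 8 ≤ 8 moves.

R, N, M, L, K, F, H, I, J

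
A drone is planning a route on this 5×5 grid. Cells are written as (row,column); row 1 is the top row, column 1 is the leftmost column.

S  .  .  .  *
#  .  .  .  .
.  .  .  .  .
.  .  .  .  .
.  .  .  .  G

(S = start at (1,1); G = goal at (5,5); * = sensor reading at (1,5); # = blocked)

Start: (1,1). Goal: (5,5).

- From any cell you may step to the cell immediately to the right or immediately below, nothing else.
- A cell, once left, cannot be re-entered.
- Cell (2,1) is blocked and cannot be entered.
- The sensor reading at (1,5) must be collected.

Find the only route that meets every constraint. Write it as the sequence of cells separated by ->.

(1,1) -> (1,2) -> (1,3) -> (1,4) -> (1,5) -> (2,5) -> (3,5) -> (4,5) -> (5,5)

Moves only go right or down, so the column and row indices never decrease.
Route from (1,1): 4× right (reaching (1,5)), 4× down (reaching (5,5)) — 8 moves in all.
Check: all required cells visited.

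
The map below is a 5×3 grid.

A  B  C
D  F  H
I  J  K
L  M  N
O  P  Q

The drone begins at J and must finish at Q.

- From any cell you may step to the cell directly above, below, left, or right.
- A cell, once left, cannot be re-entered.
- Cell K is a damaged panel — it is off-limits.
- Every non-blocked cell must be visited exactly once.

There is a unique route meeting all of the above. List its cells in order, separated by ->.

Need to visit all 14 open cells exactly once, starting at J and ending at Q.
Cell N has only two open neighbours (Q and M), so the path must pass straight through it: one of those is the cell it's entered from and the other is where it exits.
Route from J: up to F, right to H, up to C, 2× left (reaching A), 4× down (reaching O), right to P, up to M, right to N, down to Q — 13 moves in all.
Check: all 14 open cells covered.

J -> F -> H -> C -> B -> A -> D -> I -> L -> O -> P -> M -> N -> Q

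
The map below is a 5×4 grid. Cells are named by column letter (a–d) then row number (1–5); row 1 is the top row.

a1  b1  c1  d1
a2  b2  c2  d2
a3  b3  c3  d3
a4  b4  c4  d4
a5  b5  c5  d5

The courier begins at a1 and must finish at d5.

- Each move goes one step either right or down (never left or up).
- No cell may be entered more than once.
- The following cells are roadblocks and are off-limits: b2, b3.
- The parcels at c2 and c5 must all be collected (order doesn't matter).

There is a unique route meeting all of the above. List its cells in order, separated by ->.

Moves only go right or down, so the column and row indices never decrease.
Route from a1: 2× right (reaching c1), 4× down (reaching c5), right to d5 — 7 moves in all.
Check: all required cells visited.

a1 -> b1 -> c1 -> c2 -> c3 -> c4 -> c5 -> d5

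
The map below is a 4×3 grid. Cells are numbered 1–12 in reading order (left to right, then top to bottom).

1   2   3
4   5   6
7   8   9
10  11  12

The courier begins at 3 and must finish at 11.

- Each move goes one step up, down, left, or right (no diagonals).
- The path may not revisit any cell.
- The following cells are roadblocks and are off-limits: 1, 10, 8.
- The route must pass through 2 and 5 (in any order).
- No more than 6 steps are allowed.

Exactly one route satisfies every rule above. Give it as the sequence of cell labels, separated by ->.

Any route must reach 2 and 5 and still end at 11 within 6 moves, so the order of the required stops is forced.
Route from 3: left to 2, down to 5, right to 6, 2× down (reaching 12), left to 11 — 6 moves in all.
Check: all required cells visited; 6 ≤ 6 moves.

3 -> 2 -> 5 -> 6 -> 9 -> 12 -> 11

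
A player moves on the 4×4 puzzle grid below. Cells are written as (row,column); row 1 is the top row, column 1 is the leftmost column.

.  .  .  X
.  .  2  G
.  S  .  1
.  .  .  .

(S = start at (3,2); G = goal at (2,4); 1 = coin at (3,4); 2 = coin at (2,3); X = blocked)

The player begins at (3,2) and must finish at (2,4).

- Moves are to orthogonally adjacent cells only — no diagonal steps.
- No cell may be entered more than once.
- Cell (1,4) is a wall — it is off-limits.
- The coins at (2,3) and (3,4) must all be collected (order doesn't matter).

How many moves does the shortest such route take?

5

Any route passes through (2,3) and (3,4) in some order between (3,2) and (2,4). Summing Manhattan distances along each leg and taking the cheapest ordering ((3,2) → (3,4) → (2,3) → (2,4)) gives a lower bound of 2 + 2 + 1 = 5 moves.
A route of 5 moves achieves this: (3,2) → (2,2) → (2,3) → (3,3) → (3,4) → (2,4).
Since 5 matches the lower bound, it is optimal.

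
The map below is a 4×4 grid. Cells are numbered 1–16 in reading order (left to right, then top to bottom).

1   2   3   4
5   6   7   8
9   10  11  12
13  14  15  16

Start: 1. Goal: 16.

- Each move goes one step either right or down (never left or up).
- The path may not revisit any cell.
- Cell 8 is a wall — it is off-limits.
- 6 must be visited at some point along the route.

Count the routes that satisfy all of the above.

10

A right/down-only route from 1 to 16 makes exactly 3 down-moves and 3 right-moves in some order.
With no other constraints that would be C(6,3) = 20 routes.
Split at 6 and multiply the segment counts (each segment already excludes blocked cells): 1→6: 2; 6→16: 5; product = 10.
That gives 10 routes.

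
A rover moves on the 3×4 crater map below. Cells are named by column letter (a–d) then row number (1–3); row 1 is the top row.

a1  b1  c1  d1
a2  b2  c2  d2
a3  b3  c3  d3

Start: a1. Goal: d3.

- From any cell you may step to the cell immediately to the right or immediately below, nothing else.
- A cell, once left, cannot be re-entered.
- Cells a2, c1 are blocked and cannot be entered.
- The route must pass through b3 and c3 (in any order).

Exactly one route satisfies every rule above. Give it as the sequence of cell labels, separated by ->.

Moves only go right or down, so the column and row indices never decrease.
Route from a1: right 1 to b1, down 2 to b3, right 2 to d3 — 5 moves in all.
Check: all required cells visited.

a1 -> b1 -> b2 -> b3 -> c3 -> d3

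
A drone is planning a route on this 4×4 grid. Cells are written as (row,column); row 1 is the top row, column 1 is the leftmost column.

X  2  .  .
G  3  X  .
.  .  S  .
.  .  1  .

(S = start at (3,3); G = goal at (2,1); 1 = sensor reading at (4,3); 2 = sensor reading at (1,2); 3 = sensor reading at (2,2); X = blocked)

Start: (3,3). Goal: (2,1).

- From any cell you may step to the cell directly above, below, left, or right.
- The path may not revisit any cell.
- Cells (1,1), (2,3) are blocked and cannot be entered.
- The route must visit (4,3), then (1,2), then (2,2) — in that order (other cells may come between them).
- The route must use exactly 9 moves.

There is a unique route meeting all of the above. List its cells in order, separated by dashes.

(3,3) - (4,3) - (4,4) - (3,4) - (2,4) - (1,4) - (1,3) - (1,2) - (2,2) - (2,1)

The waypoints must appear in the order (4,3), (1,2), (2,2), with no cell reused.
Route from (3,3): down to (4,3), right to (4,4), 3× up (reaching (1,4)), 2× left (reaching (1,2)), down to (2,2), left to (2,1) — 9 moves in all.
Check: order respected (1 at step 1, 2 at step 7, 3 at step 8); 9 moves as required.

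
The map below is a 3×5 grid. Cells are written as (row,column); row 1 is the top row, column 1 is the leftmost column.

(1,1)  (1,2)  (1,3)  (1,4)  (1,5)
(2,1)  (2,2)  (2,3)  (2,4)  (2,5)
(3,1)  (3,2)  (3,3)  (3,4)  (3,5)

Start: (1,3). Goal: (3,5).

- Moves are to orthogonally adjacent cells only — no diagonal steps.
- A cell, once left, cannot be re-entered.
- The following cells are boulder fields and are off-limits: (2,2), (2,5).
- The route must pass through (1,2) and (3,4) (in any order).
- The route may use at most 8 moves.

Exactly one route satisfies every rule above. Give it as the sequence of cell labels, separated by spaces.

The budget equals the shortest possible length, so every move has to be on a shortest route through the required cells.
Route from (1,3): left 2 to (1,1), down 2 to (3,1), right 4 to (3,5) — 8 moves in all.
Check: all required cells visited; 8 ≤ 8 moves.

(1,3) (1,2) (1,1) (2,1) (3,1) (3,2) (3,3) (3,4) (3,5)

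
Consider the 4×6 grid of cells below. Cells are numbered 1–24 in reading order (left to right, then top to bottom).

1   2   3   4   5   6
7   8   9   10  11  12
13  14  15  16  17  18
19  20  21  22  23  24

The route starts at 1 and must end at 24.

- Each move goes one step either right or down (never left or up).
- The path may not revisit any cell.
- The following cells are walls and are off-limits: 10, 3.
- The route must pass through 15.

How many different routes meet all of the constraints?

A right/down-only route from 1 to 24 makes exactly 3 down-moves and 5 right-moves in some order.
With no other constraints that would be C(8,3) = 56 routes.
Split at 15 and multiply the segment counts (each segment already excludes blocked cells): 1→15: 5; 15→24: 4; product = 20.
That gives 20 routes.

20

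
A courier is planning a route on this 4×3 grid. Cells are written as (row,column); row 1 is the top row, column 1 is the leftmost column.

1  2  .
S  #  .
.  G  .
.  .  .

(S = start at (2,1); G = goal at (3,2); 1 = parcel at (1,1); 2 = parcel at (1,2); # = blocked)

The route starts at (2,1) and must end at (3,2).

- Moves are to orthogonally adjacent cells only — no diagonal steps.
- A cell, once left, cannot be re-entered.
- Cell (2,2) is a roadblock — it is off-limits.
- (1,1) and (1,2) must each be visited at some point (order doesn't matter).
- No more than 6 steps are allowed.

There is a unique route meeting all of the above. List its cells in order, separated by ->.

The budget equals the shortest possible length, so every move has to be on a shortest route through the required cells.
Route from (2,1): up 1 to (1,1), right 2 to (1,3), down 2 to (3,3), left 1 to (3,2) — 6 moves in all.
Check: all required cells visited; 6 ≤ 6 moves.

(2,1) -> (1,1) -> (1,2) -> (1,3) -> (2,3) -> (3,3) -> (3,2)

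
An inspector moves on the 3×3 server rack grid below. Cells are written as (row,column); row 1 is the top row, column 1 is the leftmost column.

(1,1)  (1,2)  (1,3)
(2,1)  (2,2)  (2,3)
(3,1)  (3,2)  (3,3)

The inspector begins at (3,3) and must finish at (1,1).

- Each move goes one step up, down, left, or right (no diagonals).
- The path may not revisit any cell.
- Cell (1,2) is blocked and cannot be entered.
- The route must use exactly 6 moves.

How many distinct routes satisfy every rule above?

1

Need simple routes of exactly 6 moves from (3,3) to (1,1) (Manhattan distance 4, so 1 moves are spent on a detour and 1 undoing it).
Enumerating: (3,3) (2,3) (2,2) (3,2) (3,1) (2,1) (1,1).
That gives 1 route.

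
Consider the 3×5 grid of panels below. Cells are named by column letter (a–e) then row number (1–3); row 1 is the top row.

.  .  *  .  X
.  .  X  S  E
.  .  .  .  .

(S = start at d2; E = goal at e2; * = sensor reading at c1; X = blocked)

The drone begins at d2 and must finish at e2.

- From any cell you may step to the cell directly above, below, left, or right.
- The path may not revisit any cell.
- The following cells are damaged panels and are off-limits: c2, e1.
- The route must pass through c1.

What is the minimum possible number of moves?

Any route passes through c1 somewhere between d2 and e2. Summing Manhattan distances along the two legs (d2 → c1 → e2) gives a lower bound of 2 + 3 = 5 moves.
The shortest route satisfying every rule uses 9 moves: d2 → d1 → c1 → b1 → b2 → b3 → c3 → d3 → e3 → e2.
The bound of 5 isn't tight here; checking systematically, no route of length 5 through 8 satisfies every constraint (on a 4-connected grid the length of any start-to-goal walk has the same parity as the Manhattan bound, so only lengths 5, 7, 9, … need checking), so 9 is the minimum.

9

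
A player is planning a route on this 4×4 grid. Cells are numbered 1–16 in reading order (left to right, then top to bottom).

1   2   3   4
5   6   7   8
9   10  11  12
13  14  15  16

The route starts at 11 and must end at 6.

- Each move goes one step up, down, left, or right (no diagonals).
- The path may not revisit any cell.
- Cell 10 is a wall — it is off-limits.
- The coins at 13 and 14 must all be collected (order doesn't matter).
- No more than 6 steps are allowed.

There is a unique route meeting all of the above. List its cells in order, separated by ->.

11 -> 15 -> 14 -> 13 -> 9 -> 5 -> 6

Any route must reach 13 and 14 and still end at 6 within 6 moves, so the order of the required stops is forced.
Route from 11: down to 15, 2× left (reaching 13), 2× up (reaching 5), right to 6 — 6 moves in all.
Check: all required cells visited; 6 ≤ 6 moves.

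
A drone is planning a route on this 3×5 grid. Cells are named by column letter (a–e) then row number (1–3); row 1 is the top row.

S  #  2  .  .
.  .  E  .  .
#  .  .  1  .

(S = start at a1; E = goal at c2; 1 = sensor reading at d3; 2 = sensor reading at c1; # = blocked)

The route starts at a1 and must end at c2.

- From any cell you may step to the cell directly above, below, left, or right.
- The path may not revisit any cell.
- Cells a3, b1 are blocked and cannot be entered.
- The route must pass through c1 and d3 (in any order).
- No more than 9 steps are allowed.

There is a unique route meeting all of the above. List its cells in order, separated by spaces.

a1 a2 b2 b3 c3 d3 d2 d1 c1 c2

The budget equals the shortest possible length, so every move has to be on a shortest route through the required cells.
Route from a1: down 1 to a2, right 1 to b2, down 1 to b3, right 2 to d3, up 2 to d1, left 1 to c1, down 1 to c2 — 9 moves in all.
Check: all required cells visited; 9 ≤ 9 moves.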